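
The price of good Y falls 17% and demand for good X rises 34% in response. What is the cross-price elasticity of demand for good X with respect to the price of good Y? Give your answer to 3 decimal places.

ε = (%ΔQ of good X) / (%ΔP of good Y) = (34%) / (-17%) ≈ -2.000.

-2.000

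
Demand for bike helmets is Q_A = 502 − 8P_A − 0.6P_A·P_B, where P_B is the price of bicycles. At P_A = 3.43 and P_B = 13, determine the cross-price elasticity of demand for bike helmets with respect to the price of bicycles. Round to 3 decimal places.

-0.060

At P_A = 3.43 and P_B = 13: Q_A = 447.806.
∂Q_A/∂P_B = -0.6P_A = -0.6(3.43) = -2.0580.
ε = (∂Q_A/∂P_B)(P_B/Q_A) = -2.0580 × (13/447.806) ≈ -0.060.
ε < 0: complements.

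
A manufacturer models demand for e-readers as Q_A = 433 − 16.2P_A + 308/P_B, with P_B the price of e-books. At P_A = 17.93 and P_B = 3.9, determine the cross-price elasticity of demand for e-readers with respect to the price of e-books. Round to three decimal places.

At P_A = 17.93 and P_B = 3.9: Q_A = 221.508.
∂Q_A/∂P_B = −308/P_B² = -20.2498.
ε = (∂Q_A/∂P_B)(P_B/Q_A) = -20.2498 × (3.9/221.508) ≈ -0.357.

-0.357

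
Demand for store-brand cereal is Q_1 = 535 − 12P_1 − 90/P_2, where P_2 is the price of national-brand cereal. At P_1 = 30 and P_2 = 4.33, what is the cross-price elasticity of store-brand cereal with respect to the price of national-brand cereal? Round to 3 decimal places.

At P_1 = 30 and P_2 = 4.33: Q_1 = 154.215.
∂Q_1/∂P_2 = 90/P_2² = 4.8003.
ε = (∂Q_1/∂P_2)(P_2/Q_1) = 4.8003 × (4.33/154.215) ≈ 0.135.
ε > 0: substitutes.

0.135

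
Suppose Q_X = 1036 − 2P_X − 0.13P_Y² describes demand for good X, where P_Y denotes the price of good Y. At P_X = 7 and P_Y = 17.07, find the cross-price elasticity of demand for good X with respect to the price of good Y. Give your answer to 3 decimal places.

-0.077

At P_X = 7 and P_Y = 17.07: Q_X = 984.120.
∂Q_X/∂P_Y = -0.26P_Y = -0.26(17.07) = -4.4382.
ε = (∂Q_X/∂P_Y)(P_Y/Q_X) = -4.4382 × (17.07/984.120) ≈ -0.077.
ε < 0: complements.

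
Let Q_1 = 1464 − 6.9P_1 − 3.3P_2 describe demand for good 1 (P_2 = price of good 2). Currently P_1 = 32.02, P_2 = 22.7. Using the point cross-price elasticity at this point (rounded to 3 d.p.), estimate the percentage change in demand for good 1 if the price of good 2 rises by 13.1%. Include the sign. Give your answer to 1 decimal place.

-0.8%

At P_1 = 32.02, P_2 = 22.7: Q_1 = 1168.152.
∂Q_1/∂P_2 = -3.3.
ε = (∂Q_1/∂P_2)(P_2/Q_1) = -3.3000 × 22.7/1168.152 ≈ -0.064.
%ΔQ_1 ≈ ε × %ΔP_2 = -0.064 × (13.1%) = -0.8%.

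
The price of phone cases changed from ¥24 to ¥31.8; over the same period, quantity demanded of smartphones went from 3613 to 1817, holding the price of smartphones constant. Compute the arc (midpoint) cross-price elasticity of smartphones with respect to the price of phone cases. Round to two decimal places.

-2.37

ΔQ_A = 1817 − 3613 = -1796; ΔP_B = 31.8 − 24 = 7.8.
Midpoints: Q̄_A = 2715.0, P̄_B = 27.90.
ε = (ΔQ_A/Q̄_A)/(ΔP_B/P̄_B) = (-1796/2715.0)/(7.8/27.90) ≈ -2.37.
ε < 0: smartphones and phone cases are complements.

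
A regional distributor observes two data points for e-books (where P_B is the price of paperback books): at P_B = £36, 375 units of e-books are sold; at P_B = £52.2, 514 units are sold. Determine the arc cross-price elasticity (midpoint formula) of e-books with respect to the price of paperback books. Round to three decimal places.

ΔQ_A = 514 − 375 = 139; ΔP_B = 52.2 − 36 = 16.2.
Midpoints: Q̄_A = 444.5, P̄_B = 44.10.
ε = (ΔQ_A/Q̄_A)/(ΔP_B/P̄_B) = (139/444.5)/(16.2/44.10) ≈ 0.851.
ε > 0: e-books and paperback books are substitutes.

0.851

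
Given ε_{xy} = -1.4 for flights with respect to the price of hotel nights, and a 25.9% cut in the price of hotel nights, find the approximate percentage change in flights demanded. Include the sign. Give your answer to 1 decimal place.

%ΔQ ≈ ε × %ΔP of hotel nights = -1.4 × (-25.9%) = 36.3%.
Demand for flights rises by about 36.3%.

36.3%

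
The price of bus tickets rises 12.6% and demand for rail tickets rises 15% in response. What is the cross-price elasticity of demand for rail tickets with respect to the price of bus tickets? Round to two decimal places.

ε = (%ΔQ of rail tickets) / (%ΔP of bus tickets) = (15%) / (12.6%) ≈ 1.19.

1.19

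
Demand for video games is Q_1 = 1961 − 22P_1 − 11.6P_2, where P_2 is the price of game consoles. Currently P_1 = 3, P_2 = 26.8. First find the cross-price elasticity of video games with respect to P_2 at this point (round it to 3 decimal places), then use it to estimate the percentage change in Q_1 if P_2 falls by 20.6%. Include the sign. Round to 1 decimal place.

At P_1 = 3, P_2 = 26.8: Q_1 = 1584.12.
∂Q_1/∂P_2 = -11.6.
ε = (∂Q_1/∂P_2)(P_2/Q_1) = -11.6000 × 26.8/1584.12 ≈ -0.196.
%ΔQ_1 ≈ ε × %ΔP_2 = -0.196 × (-20.6%) = 4.0%.

4.0%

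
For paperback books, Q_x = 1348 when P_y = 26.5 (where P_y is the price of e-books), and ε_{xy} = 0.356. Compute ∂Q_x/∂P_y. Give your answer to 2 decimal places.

ε = (∂Q_x/∂P_y)·(P_y/Q_x) ⇒ ∂Q_x/∂P_y = ε·Q_x/P_y = 0.356 × 1348/26.5 ≈ 18.11.

18.11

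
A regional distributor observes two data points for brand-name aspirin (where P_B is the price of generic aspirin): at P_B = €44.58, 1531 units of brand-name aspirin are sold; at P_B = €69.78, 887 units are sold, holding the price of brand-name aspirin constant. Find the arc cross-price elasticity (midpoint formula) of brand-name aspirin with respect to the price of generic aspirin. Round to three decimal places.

ΔQ_A = 887 − 1531 = -644; ΔP_B = 69.78 − 44.58 = 25.2.
Midpoints: Q̄_A = 1209.0, P̄_B = 57.18.
ε = (ΔQ_A/Q̄_A)/(ΔP_B/P̄_B) = (-644/1209.0)/(25.2/57.18) ≈ -1.209.
ε < 0: brand-name aspirin and generic aspirin are complements.

-1.209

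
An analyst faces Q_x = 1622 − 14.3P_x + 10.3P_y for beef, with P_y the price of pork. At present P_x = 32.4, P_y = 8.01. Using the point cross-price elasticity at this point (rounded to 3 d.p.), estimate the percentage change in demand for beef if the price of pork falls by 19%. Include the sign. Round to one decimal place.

At P_x = 32.4, P_y = 8.01: Q_x = 1241.183.
∂Q_x/∂P_y = 10.3.
ε = (∂Q_x/∂P_y)(P_y/Q_x) = 10.3000 × 8.01/1241.183 ≈ 0.066.
%ΔQ_x ≈ ε × %ΔP_y = 0.066 × (-19%) = -1.3%.

-1.3%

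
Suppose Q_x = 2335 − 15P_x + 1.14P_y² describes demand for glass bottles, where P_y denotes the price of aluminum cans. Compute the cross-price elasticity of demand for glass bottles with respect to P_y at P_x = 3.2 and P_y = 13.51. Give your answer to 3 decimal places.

At P_x = 3.2 and P_y = 13.51: Q_x = 2495.073.
∂Q_x/∂P_y = 2.28P_y = 2.28(13.51) = 30.8028.
ε = (∂Q_x/∂P_y)(P_y/Q_x) = 30.8028 × (13.51/2495.073) ≈ 0.167.

0.167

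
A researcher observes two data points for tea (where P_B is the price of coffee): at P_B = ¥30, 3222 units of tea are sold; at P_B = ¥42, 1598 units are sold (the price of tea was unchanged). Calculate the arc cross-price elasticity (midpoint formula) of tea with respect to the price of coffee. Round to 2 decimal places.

ΔQ_A = 1598 − 3222 = -1624; ΔP_B = 42 − 30 = 12.
Midpoints: Q̄_A = 2410.0, P̄_B = 36.00.
ε = (ΔQ_A/Q̄_A)/(ΔP_B/P̄_B) = (-1624/2410.0)/(12/36.00) ≈ -2.02.
ε < 0: tea and coffee are complements.

-2.02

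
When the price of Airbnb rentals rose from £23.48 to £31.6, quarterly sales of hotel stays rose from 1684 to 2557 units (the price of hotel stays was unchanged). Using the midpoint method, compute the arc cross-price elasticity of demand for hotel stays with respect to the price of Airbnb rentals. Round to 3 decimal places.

1.396

ΔQ_A = 2557 − 1684 = 873; ΔP_B = 31.6 − 23.48 = 8.12.
Midpoints: Q̄_A = 2120.5, P̄_B = 27.54.
ε = (ΔQ_A/Q̄_A)/(ΔP_B/P̄_B) = (873/2120.5)/(8.12/27.54) ≈ 1.396.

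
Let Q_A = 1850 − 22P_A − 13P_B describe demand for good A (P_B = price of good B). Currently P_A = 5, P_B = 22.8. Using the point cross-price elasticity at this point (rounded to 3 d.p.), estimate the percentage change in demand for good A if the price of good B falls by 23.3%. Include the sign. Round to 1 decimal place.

At P_A = 5, P_B = 22.8: Q_A = 1443.6.
∂Q_A/∂P_B = -13.
ε = (∂Q_A/∂P_B)(P_B/Q_A) = -13.0000 × 22.8/1443.6 ≈ -0.205.
%ΔQ_A ≈ ε × %ΔP_B = -0.205 × (-23.3%) = 4.8%.

4.8%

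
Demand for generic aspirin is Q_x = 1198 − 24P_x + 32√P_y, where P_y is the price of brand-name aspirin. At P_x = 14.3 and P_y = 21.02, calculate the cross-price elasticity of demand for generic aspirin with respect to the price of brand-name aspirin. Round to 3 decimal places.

At P_x = 14.3 and P_y = 21.02: Q_x = 1001.512.
∂Q_x/∂P_y = 32/(2√P_y) = 32/(2√21.02) = 3.4898.
ε = (∂Q_x/∂P_y)(P_y/Q_x) = 3.4898 × (21.02/1001.512) ≈ 0.073.

0.073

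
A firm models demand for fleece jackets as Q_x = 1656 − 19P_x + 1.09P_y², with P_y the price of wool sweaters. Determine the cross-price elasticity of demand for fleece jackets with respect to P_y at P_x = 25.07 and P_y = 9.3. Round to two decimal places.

At P_x = 25.07 and P_y = 9.3: Q_x = 1273.944.
∂Q_x/∂P_y = 2.18P_y = 2.18(9.3) = 20.2740.
ε = (∂Q_x/∂P_y)(P_y/Q_x) = 20.2740 × (9.3/1273.944) ≈ 0.15.

0.15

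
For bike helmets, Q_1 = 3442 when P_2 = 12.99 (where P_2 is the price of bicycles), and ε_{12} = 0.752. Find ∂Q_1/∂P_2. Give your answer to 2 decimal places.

199.26

ε = (∂Q_1/∂P_2)·(P_2/Q_1) ⇒ ∂Q_1/∂P_2 = ε·Q_1/P_2 = 0.752 × 3442/12.99 ≈ 199.26.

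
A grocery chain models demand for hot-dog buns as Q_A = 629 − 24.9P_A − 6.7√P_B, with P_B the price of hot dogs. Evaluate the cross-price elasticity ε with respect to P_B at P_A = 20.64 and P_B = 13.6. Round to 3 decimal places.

At P_A = 20.64 and P_B = 13.6: Q_A = 90.356.
∂Q_A/∂P_B = -6.7/(2√P_B) = -6.7/(2√13.6) = -0.9084.
ε = (∂Q_A/∂P_B)(P_B/Q_A) = -0.9084 × (13.6/90.356) ≈ -0.137.

-0.137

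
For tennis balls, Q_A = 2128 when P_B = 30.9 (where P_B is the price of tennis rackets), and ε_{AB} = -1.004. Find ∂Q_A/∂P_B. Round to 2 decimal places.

ε = (∂Q_A/∂P_B)·(P_B/Q_A) ⇒ ∂Q_A/∂P_B = ε·Q_A/P_B = -1.004 × 2128/30.9 ≈ -69.14.

-69.14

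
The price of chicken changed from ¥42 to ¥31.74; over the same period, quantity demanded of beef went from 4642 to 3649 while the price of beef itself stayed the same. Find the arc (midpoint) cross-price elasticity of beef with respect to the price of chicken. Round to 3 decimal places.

0.861

ΔQ_A = 3649 − 4642 = -993; ΔP_B = 31.74 − 42 = -10.26.
Midpoints: Q̄_A = 4145.5, P̄_B = 36.87.
ε = (ΔQ_A/Q̄_A)/(ΔP_B/P̄_B) = (-993/4145.5)/(-10.26/36.87) ≈ 0.861.
ε > 0: beef and chicken are substitutes.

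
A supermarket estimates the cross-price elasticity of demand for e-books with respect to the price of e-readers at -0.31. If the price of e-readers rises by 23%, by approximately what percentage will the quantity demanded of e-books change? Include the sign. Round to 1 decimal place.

%ΔQ ≈ ε × %ΔP of e-readers = -0.31 × (23%) = -7.1%.

-7.1%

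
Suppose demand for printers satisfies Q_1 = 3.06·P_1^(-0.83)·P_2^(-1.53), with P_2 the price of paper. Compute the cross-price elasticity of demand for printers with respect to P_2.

-1.53

In a log-linear (constant-elasticity) demand function, the coefficient on the exponent of P_2 is the cross-price elasticity.
ε = -1.53. Negative, so printers and paper are complements.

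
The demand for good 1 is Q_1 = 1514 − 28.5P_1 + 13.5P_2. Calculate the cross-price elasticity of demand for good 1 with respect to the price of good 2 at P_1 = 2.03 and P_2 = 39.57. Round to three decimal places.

0.268

At P_1 = 2.03 and P_2 = 39.57: Q_1 = 1990.34.
∂Q_1/∂P_2 = 13.5.
ε = (∂Q_1/∂P_2)(P_2/Q_1) = 13.5 × (39.57/1990.34) ≈ 0.268.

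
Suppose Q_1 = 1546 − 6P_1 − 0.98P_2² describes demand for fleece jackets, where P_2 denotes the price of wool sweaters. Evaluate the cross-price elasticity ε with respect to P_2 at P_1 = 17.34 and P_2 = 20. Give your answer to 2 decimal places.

-0.75

At P_1 = 17.34 and P_2 = 20: Q_1 = 1049.96.
∂Q_1/∂P_2 = -1.96P_2 = -1.96(20) = -39.2000.
ε = (∂Q_1/∂P_2)(P_2/Q_1) = -39.2000 × (20/1049.96) ≈ -0.75.
ε < 0: complements.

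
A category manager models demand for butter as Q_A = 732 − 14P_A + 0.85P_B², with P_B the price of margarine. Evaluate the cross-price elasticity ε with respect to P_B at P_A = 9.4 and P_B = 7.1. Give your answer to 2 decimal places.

At P_A = 9.4 and P_B = 7.1: Q_A = 643.248.
∂Q_A/∂P_B = 1.7P_B = 1.7(7.1) = 12.0700.
ε = (∂Q_A/∂P_B)(P_B/Q_A) = 12.0700 × (7.1/643.248) ≈ 0.13.
ε > 0: substitutes.

0.13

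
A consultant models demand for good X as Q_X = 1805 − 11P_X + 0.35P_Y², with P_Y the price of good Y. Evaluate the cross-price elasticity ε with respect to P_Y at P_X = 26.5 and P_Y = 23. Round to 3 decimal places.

0.218

At P_X = 26.5 and P_Y = 23: Q_X = 1698.65.
∂Q_X/∂P_Y = 0.7P_Y = 0.7(23) = 16.1000.
ε = (∂Q_X/∂P_Y)(P_Y/Q_X) = 16.1000 × (23/1698.65) ≈ 0.218.
ε > 0: substitutes.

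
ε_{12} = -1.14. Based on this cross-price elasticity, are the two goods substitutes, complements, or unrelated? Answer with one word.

complements

ε = -1.14 < 0, so a higher price of good 2 lowers demand for good 1: complements.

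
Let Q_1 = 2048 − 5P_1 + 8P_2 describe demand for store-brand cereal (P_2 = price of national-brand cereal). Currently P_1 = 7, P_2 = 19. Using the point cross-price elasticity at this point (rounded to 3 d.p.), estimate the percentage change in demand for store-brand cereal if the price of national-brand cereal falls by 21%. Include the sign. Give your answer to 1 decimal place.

-1.5%

At P_1 = 7, P_2 = 19: Q_1 = 2165.
∂Q_1/∂P_2 = 8.
ε = (∂Q_1/∂P_2)(P_2/Q_1) = 8.0000 × 19/2165 ≈ 0.070.
%ΔQ_1 ≈ ε × %ΔP_2 = 0.070 × (-21%) = -1.5%.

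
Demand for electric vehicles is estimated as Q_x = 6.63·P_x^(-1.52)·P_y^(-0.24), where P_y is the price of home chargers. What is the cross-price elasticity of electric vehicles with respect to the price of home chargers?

In a log-linear (constant-elasticity) demand function, the coefficient on the exponent of P_y is the cross-price elasticity.
ε = -0.24. Negative, so electric vehicles and home chargers are complements.

-0.24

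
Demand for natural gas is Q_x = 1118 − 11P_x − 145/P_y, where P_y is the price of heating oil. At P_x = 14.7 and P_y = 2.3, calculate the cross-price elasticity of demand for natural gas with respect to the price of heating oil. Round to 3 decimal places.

At P_x = 14.7 and P_y = 2.3: Q_x = 893.257.
∂Q_x/∂P_y = 145/P_y² = 27.4102.
ε = (∂Q_x/∂P_y)(P_y/Q_x) = 27.4102 × (2.3/893.257) ≈ 0.071.

0.071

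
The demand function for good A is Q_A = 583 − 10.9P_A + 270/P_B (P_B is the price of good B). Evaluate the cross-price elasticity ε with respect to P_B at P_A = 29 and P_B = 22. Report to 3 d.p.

At P_A = 29 and P_B = 22: Q_A = 279.173.
∂Q_A/∂P_B = −270/P_B² = -0.5579.
ε = (∂Q_A/∂P_B)(P_B/Q_A) = -0.5579 × (22/279.173) ≈ -0.044.
ε < 0: complements.

-0.044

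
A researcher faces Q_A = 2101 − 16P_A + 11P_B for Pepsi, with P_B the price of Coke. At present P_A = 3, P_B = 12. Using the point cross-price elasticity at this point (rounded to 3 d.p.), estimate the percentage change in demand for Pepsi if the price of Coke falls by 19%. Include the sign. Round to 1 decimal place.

At P_A = 3, P_B = 12: Q_A = 2185.
∂Q_A/∂P_B = 11.
ε = (∂Q_A/∂P_B)(P_B/Q_A) = 11.0000 × 12/2185 ≈ 0.060.
%ΔQ_A ≈ ε × %ΔP_B = 0.060 × (-19%) = -1.1%.

-1.1%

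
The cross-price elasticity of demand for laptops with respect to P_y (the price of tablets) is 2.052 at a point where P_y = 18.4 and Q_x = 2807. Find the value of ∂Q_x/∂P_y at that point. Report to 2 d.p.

ε = (∂Q_x/∂P_y)·(P_y/Q_x) ⇒ ∂Q_x/∂P_y = ε·Q_x/P_y = 2.052 × 2807/18.4 ≈ 313.04.

313.04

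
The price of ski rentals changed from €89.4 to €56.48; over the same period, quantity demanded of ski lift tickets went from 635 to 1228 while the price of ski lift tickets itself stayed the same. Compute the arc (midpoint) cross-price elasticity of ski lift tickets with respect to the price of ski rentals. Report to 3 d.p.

-1.411

ΔQ_A = 1228 − 635 = 593; ΔP_B = 56.48 − 89.4 = -32.92.
Midpoints: Q̄_A = 931.5, P̄_B = 72.94.
ε = (ΔQ_A/Q̄_A)/(ΔP_B/P̄_B) = (593/931.5)/(-32.92/72.94) ≈ -1.411.
ε < 0: ski lift tickets and ski rentals are complements.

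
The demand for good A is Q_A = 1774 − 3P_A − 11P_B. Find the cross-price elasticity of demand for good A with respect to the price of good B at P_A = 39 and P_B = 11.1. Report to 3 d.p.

At P_A = 39 and P_B = 11.1: Q_A = 1534.9.
∂Q_A/∂P_B = -11.
ε = (∂Q_A/∂P_B)(P_B/Q_A) = -11 × (11.1/1534.9) ≈ -0.080.
Since ε < 0, good A and good B are complements.

-0.080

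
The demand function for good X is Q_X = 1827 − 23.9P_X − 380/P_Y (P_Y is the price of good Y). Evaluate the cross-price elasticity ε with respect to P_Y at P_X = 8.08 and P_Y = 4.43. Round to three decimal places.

0.055

At P_X = 8.08 and P_Y = 4.43: Q_X = 1548.109.
∂Q_X/∂P_Y = 380/P_Y² = 19.3632.
ε = (∂Q_X/∂P_Y)(P_Y/Q_X) = 19.3632 × (4.43/1548.109) ≈ 0.055.
ε > 0: substitutes.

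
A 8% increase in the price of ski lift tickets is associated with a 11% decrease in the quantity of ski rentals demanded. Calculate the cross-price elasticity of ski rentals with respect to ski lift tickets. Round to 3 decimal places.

-1.375

ε = (%ΔQ of ski rentals) / (%ΔP of ski lift tickets) = (-11%) / (8%) ≈ -1.375.
Negative cross-price elasticity: complements.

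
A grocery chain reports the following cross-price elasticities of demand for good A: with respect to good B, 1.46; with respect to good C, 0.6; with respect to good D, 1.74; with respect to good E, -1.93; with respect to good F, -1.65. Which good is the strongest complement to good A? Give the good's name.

Complements have ε < 0. The most negative value is -1.93 (good E).

good E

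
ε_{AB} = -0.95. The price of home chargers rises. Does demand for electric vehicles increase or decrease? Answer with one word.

decrease

ε < 0 and the price of home chargers rises, so the quantity of electric vehicles moves in the opposite direction: it decreases.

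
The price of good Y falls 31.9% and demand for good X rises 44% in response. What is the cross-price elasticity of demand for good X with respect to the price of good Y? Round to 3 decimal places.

-1.379

ε = (%ΔQ of good X) / (%ΔP of good Y) = (44%) / (-31.9%) ≈ -1.379.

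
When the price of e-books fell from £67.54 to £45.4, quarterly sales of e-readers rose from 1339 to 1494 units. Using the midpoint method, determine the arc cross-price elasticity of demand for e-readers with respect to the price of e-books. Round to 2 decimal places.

ΔQ_A = 1494 − 1339 = 155; ΔP_B = 45.4 − 67.54 = -22.14.
Midpoints: Q̄_A = 1416.5, P̄_B = 56.47.
ε = (ΔQ_A/Q̄_A)/(ΔP_B/P̄_B) = (155/1416.5)/(-22.14/56.47) ≈ -0.28.

-0.28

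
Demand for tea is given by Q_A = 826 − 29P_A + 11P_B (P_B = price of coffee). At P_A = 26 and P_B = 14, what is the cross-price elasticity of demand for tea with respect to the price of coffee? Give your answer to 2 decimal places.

At P_A = 26 and P_B = 14: Q_A = 226.
∂Q_A/∂P_B = 11.
ε = (∂Q_A/∂P_B)(P_B/Q_A) = 11 × (14/226) ≈ 0.68.
Since ε > 0, tea and coffee are substitutes.

0.68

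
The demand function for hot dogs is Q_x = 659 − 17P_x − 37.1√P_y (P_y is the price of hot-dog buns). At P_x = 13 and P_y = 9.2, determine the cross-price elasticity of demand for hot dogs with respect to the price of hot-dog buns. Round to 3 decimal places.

-0.173

At P_x = 13 and P_y = 9.2: Q_x = 325.470.
∂Q_x/∂P_y = -37.1/(2√P_y) = -37.1/(2√9.2) = -6.1158.
ε = (∂Q_x/∂P_y)(P_y/Q_x) = -6.1158 × (9.2/325.470) ≈ -0.173.
ε < 0: complements.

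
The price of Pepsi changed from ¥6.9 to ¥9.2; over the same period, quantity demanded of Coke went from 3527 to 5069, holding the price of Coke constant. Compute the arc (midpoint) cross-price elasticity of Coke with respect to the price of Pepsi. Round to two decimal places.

ΔQ_A = 5069 − 3527 = 1542; ΔP_B = 9.2 − 6.9 = 2.3.
Midpoints: Q̄_A = 4298.0, P̄_B = 8.05.
ε = (ΔQ_A/Q̄_A)/(ΔP_B/P̄_B) = (1542/4298.0)/(2.3/8.05) ≈ 1.26.

1.26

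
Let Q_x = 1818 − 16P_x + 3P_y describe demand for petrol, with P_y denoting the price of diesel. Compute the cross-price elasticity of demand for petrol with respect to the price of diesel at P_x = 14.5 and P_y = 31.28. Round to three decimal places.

0.056

At P_x = 14.5 and P_y = 31.28: Q_x = 1679.84.
∂Q_x/∂P_y = 3.
ε = (∂Q_x/∂P_y)(P_y/Q_x) = 3 × (31.28/1679.84) ≈ 0.056.
Since ε > 0, petrol and diesel are substitutes.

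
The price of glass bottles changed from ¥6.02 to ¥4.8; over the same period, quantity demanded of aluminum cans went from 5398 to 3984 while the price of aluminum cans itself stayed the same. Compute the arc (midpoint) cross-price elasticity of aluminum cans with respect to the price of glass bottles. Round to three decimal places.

ΔQ_A = 3984 − 5398 = -1414; ΔP_B = 4.8 − 6.02 = -1.22.
Midpoints: Q̄_A = 4691.0, P̄_B = 5.41.
ε = (ΔQ_A/Q̄_A)/(ΔP_B/P̄_B) = (-1414/4691.0)/(-1.22/5.41) ≈ 1.337.

1.337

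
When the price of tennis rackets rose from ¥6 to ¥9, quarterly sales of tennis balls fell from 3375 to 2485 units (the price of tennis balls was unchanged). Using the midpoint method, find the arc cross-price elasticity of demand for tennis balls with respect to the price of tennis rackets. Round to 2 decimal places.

-0.76

ΔQ_A = 2485 − 3375 = -890; ΔP_B = 9 − 6 = 3.
Midpoints: Q̄_A = 2930.0, P̄_B = 7.50.
ε = (ΔQ_A/Q̄_A)/(ΔP_B/P̄_B) = (-890/2930.0)/(3/7.50) ≈ -0.76.
ε < 0: tennis balls and tennis rackets are complements.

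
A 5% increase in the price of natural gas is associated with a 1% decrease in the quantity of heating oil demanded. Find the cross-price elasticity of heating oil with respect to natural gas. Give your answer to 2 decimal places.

-0.20

ε = (%ΔQ of heating oil) / (%ΔP of natural gas) = (-1%) / (5%) ≈ -0.20.
Negative cross-price elasticity: complements.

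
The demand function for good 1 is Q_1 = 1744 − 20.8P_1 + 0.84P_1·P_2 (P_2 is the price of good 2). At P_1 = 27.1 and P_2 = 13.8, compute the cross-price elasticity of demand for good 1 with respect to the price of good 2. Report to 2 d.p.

0.21

At P_1 = 27.1 and P_2 = 13.8: Q_1 = 1494.463.
∂Q_1/∂P_2 = 0.84P_1 = 0.84(27.1) = 22.7640.
ε = (∂Q_1/∂P_2)(P_2/Q_1) = 22.7640 × (13.8/1494.463) ≈ 0.21.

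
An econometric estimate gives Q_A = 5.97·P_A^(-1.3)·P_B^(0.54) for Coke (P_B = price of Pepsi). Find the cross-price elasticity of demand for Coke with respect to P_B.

0.54

In a log-linear (constant-elasticity) demand function, the coefficient on the exponent of P_B is the cross-price elasticity.
ε = 0.54. Positive, so Coke and Pepsi are substitutes.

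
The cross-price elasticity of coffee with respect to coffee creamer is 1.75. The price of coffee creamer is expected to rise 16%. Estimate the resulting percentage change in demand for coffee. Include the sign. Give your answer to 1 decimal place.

%ΔQ ≈ ε × %ΔP of coffee creamer = 1.75 × (16%) = 28.0%.

28.0%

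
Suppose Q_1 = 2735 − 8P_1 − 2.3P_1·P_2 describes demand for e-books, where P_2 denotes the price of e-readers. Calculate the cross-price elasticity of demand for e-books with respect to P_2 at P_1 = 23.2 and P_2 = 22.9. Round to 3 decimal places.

-0.921

At P_1 = 23.2 and P_2 = 22.9: Q_1 = 1327.456.
∂Q_1/∂P_2 = -2.3P_1 = -2.3(23.2) = -53.3600.
ε = (∂Q_1/∂P_2)(P_2/Q_1) = -53.3600 × (22.9/1327.456) ≈ -0.921.
ε < 0: complements.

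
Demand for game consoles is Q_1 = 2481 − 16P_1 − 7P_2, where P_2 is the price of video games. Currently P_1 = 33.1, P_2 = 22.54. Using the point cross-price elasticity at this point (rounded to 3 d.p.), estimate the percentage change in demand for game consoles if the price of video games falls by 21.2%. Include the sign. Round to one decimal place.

At P_1 = 33.1, P_2 = 22.54: Q_1 = 1793.62.
∂Q_1/∂P_2 = -7.
ε = (∂Q_1/∂P_2)(P_2/Q_1) = -7.0000 × 22.54/1793.62 ≈ -0.088.
%ΔQ_1 ≈ ε × %ΔP_2 = -0.088 × (-21.2%) = 1.9%.

1.9%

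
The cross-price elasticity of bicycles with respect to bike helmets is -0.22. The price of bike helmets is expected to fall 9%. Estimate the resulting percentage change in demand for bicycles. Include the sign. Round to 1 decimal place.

2.0%

%ΔQ ≈ ε × %ΔP of bike helmets = -0.22 × (-9%) = 2.0%.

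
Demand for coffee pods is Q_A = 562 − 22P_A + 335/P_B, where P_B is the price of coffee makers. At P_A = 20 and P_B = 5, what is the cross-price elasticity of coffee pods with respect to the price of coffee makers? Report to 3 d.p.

At P_A = 20 and P_B = 5: Q_A = 189.
∂Q_A/∂P_B = −335/P_B² = -13.4000.
ε = (∂Q_A/∂P_B)(P_B/Q_A) = -13.4000 × (5/189) ≈ -0.354.
ε < 0: complements.

-0.354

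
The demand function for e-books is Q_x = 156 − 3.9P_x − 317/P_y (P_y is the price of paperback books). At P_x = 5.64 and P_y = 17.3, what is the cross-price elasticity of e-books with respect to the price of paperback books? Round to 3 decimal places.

At P_x = 5.64 and P_y = 17.3: Q_x = 115.680.
∂Q_x/∂P_y = 317/P_y² = 1.0592.
ε = (∂Q_x/∂P_y)(P_y/Q_x) = 1.0592 × (17.3/115.680) ≈ 0.158.

0.158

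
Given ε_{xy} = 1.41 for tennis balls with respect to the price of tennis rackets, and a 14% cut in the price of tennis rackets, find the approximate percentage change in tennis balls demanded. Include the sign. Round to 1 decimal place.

-19.7%

%ΔQ ≈ ε × %ΔP of tennis rackets = 1.41 × (-14%) = -19.7%.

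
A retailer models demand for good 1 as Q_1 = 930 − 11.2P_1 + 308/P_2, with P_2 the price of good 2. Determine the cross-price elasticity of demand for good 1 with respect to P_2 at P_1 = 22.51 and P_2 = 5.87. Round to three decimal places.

At P_1 = 22.51 and P_2 = 5.87: Q_1 = 730.358.
∂Q_1/∂P_2 = −308/P_2² = -8.9387.
ε = (∂Q_1/∂P_2)(P_2/Q_1) = -8.9387 × (5.87/730.358) ≈ -0.072.

-0.072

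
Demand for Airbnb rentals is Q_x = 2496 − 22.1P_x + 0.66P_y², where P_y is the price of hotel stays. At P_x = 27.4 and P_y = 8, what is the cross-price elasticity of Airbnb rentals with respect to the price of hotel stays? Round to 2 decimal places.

At P_x = 27.4 and P_y = 8: Q_x = 1932.7.
∂Q_x/∂P_y = 1.32P_y = 1.32(8) = 10.5600.
ε = (∂Q_x/∂P_y)(P_y/Q_x) = 10.5600 × (8/1932.7) ≈ 0.04.

0.04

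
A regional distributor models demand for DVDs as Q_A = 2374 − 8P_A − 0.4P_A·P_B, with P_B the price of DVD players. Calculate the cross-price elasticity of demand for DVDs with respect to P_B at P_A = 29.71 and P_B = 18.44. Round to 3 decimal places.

-0.114

At P_A = 29.71 and P_B = 18.44: Q_A = 1917.179.
∂Q_A/∂P_B = -0.4P_A = -0.4(29.71) = -11.8840.
ε = (∂Q_A/∂P_B)(P_B/Q_A) = -11.8840 × (18.44/1917.179) ≈ -0.114.
ε < 0: complements.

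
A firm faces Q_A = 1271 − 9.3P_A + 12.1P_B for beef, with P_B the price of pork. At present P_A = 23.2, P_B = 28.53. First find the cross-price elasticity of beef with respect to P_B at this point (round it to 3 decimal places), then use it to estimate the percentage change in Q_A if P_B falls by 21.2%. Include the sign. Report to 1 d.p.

At P_A = 23.2, P_B = 28.53: Q_A = 1400.453.
∂Q_A/∂P_B = 12.1.
ε = (∂Q_A/∂P_B)(P_B/Q_A) = 12.1000 × 28.53/1400.453 ≈ 0.247.
%ΔQ_A ≈ ε × %ΔP_B = 0.247 × (-21.2%) = -5.2%.

-5.2%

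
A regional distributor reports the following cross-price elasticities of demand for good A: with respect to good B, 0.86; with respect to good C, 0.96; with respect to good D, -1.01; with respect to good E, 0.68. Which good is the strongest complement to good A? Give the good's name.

good D

Complements have ε < 0. The most negative value is -1.01 (good D).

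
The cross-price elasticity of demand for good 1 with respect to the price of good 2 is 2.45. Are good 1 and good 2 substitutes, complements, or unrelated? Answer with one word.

ε = 2.45 > 0, so a higher price of good 2 raises demand for good 1: substitutes.

substitutes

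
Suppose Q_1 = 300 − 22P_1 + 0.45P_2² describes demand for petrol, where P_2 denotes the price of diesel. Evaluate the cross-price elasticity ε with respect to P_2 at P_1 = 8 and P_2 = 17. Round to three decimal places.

1.024

At P_1 = 8 and P_2 = 17: Q_1 = 254.05.
∂Q_1/∂P_2 = 0.9P_2 = 0.9(17) = 15.3000.
ε = (∂Q_1/∂P_2)(P_2/Q_1) = 15.3000 × (17/254.05) ≈ 1.024.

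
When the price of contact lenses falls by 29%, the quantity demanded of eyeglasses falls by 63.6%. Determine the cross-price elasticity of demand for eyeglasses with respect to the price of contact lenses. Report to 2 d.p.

ε = (%ΔQ of eyeglasses) / (%ΔP of contact lenses) = (-63.6%) / (-29%) ≈ 2.19.
Positive cross-price elasticity: substitutes.

2.19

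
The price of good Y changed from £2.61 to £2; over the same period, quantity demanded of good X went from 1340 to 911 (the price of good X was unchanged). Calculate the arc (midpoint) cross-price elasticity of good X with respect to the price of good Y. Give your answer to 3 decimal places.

ΔQ_X = 911 − 1340 = -429; ΔP_Y = 2 − 2.61 = -0.61.
Midpoints: Q̄_X = 1125.5, P̄_Y = 2.30.
ε = (ΔQ_X/Q̄_X)/(ΔP_Y/P̄_Y) = (-429/1125.5)/(-0.61/2.30) ≈ 1.440.
ε > 0: good X and good Y are substitutes.

1.440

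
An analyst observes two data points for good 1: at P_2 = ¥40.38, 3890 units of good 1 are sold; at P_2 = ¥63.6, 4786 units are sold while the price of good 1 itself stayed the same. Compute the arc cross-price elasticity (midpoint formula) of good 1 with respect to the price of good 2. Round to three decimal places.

0.462

ΔQ_1 = 4786 − 3890 = 896; ΔP_2 = 63.6 − 40.38 = 23.22.
Midpoints: Q̄_1 = 4338.0, P̄_2 = 51.99.
ε = (ΔQ_1/Q̄_1)/(ΔP_2/P̄_2) = (896/4338.0)/(23.22/51.99) ≈ 0.462.
ε > 0: good 1 and good 2 are substitutes.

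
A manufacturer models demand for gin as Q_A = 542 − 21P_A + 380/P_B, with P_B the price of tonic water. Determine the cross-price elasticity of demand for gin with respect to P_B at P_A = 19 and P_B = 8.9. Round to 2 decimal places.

-0.23

At P_A = 19 and P_B = 8.9: Q_A = 185.697.
∂Q_A/∂P_B = −380/P_B² = -4.7974.
ε = (∂Q_A/∂P_B)(P_B/Q_A) = -4.7974 × (8.9/185.697) ≈ -0.23.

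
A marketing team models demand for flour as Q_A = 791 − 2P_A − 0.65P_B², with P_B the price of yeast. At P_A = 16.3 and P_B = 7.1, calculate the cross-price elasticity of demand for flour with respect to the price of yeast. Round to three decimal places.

At P_A = 16.3 and P_B = 7.1: Q_A = 725.634.
∂Q_A/∂P_B = -1.3P_B = -1.3(7.1) = -9.2300.
ε = (∂Q_A/∂P_B)(P_B/Q_A) = -9.2300 × (7.1/725.634) ≈ -0.090.
ε < 0: complements.

-0.090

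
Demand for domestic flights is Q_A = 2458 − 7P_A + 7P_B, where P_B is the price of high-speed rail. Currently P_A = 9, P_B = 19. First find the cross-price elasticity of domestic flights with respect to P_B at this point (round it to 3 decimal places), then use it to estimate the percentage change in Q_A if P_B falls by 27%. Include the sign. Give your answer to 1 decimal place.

At P_A = 9, P_B = 19: Q_A = 2528.
∂Q_A/∂P_B = 7.
ε = (∂Q_A/∂P_B)(P_B/Q_A) = 7.0000 × 19/2528 ≈ 0.053.
%ΔQ_A ≈ ε × %ΔP_B = 0.053 × (-27%) = -1.4%.

-1.4%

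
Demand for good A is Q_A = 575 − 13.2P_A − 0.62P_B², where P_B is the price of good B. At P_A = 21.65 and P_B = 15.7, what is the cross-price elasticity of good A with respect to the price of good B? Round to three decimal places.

At P_A = 21.65 and P_B = 15.7: Q_A = 136.396.
∂Q_A/∂P_B = -1.24P_B = -1.24(15.7) = -19.4680.
ε = (∂Q_A/∂P_B)(P_B/Q_A) = -19.4680 × (15.7/136.396) ≈ -2.241.
ε < 0: complements.

-2.241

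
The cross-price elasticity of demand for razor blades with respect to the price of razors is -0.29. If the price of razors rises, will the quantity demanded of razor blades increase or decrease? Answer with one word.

ε < 0 and the price of razors rises, so the quantity of razor blades moves in the opposite direction: it decreases.

decrease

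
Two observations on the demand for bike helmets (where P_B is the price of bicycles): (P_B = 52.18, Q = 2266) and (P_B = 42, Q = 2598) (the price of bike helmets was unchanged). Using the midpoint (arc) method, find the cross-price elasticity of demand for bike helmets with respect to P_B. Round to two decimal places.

ΔQ_A = 2598 − 2266 = 332; ΔP_B = 42 − 52.18 = -10.18.
Midpoints: Q̄_A = 2432.0, P̄_B = 47.09.
ε = (ΔQ_A/Q̄_A)/(ΔP_B/P̄_B) = (332/2432.0)/(-10.18/47.09) ≈ -0.63.
ε < 0: bike helmets and bicycles are complements.

-0.63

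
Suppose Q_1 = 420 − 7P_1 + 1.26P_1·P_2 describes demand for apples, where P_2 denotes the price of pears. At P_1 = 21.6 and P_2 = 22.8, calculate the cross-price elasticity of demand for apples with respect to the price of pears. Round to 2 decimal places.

At P_1 = 21.6 and P_2 = 22.8: Q_1 = 889.325.
∂Q_1/∂P_2 = 1.26P_1 = 1.26(21.6) = 27.2160.
ε = (∂Q_1/∂P_2)(P_2/Q_1) = 27.2160 × (22.8/889.325) ≈ 0.70.

0.70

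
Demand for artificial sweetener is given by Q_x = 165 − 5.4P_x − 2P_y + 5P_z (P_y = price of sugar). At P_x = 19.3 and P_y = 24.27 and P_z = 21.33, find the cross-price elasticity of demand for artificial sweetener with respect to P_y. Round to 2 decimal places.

-0.41

At P_x = 19.3 and P_y = 24.27 and P_z = 21.33: Q_x = 118.89.
∂Q_x/∂P_y = -2.
ε = (∂Q_x/∂P_y)(P_y/Q_x) = -2 × (24.27/118.89) ≈ -0.41.
Since ε < 0, artificial sweetener and sugar are complements.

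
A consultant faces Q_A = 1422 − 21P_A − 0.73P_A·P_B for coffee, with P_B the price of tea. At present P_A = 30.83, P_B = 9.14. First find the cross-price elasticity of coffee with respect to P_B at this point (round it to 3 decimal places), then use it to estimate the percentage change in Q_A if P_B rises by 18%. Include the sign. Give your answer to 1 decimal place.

-6.5%

At P_A = 30.83, P_B = 9.14: Q_A = 568.866.
∂Q_A/∂P_B = -0.73P_A = -22.5059.
ε = (∂Q_A/∂P_B)(P_B/Q_A) = -22.5059 × 9.14/568.866 ≈ -0.362.
%ΔQ_A ≈ ε × %ΔP_B = -0.362 × (18%) = -6.5%.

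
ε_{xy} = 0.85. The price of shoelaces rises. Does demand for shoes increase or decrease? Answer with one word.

increase

ε > 0 and the price of shoelaces rises, so the quantity of shoes moves in the same direction: it increases.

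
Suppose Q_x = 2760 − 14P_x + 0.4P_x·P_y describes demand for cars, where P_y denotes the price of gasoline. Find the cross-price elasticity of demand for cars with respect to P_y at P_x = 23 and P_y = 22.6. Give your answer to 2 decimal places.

0.08

At P_x = 23 and P_y = 22.6: Q_x = 2645.92.
∂Q_x/∂P_y = 0.4P_x = 0.4(23) = 9.2000.
ε = (∂Q_x/∂P_y)(P_y/Q_x) = 9.2000 × (22.6/2645.92) ≈ 0.08.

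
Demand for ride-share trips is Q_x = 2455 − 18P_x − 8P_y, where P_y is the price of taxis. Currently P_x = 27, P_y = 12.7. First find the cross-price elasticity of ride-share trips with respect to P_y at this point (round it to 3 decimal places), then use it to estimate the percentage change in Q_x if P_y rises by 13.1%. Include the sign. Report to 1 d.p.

-0.7%

At P_x = 27, P_y = 12.7: Q_x = 1867.4.
∂Q_x/∂P_y = -8.
ε = (∂Q_x/∂P_y)(P_y/Q_x) = -8.0000 × 12.7/1867.4 ≈ -0.054.
%ΔQ_x ≈ ε × %ΔP_y = -0.054 × (13.1%) = -0.7%.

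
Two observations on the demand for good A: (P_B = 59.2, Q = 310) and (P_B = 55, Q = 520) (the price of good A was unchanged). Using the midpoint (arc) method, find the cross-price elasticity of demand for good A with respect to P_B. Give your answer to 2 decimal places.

ΔQ_A = 520 − 310 = 210; ΔP_B = 55 − 59.2 = -4.2.
Midpoints: Q̄_A = 415.0, P̄_B = 57.10.
ε = (ΔQ_A/Q̄_A)/(ΔP_B/P̄_B) = (210/415.0)/(-4.2/57.10) ≈ -6.88.

-6.88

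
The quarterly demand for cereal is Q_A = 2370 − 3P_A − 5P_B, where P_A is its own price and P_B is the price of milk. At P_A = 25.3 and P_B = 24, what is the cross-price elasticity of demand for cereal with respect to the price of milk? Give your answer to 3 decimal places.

-0.055

At P_A = 25.3 and P_B = 24: Q_A = 2174.1.
∂Q_A/∂P_B = -5.
ε = (∂Q_A/∂P_B)(P_B/Q_A) = -5 × (24/2174.1) ≈ -0.055.
Since ε < 0, cereal and milk are complements.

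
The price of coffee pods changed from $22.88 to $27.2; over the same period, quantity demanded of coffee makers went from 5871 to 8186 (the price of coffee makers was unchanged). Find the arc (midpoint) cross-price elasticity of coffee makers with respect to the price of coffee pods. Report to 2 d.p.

1.91

ΔQ_A = 8186 − 5871 = 2315; ΔP_B = 27.2 − 22.88 = 4.32.
Midpoints: Q̄_A = 7028.5, P̄_B = 25.04.
ε = (ΔQ_A/Q̄_A)/(ΔP_B/P̄_B) = (2315/7028.5)/(4.32/25.04) ≈ 1.91.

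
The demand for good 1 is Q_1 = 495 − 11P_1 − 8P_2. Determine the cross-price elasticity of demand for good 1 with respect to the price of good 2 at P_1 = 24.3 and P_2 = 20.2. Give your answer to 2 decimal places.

-2.44

At P_1 = 24.3 and P_2 = 20.2: Q_1 = 66.1.
∂Q_1/∂P_2 = -8.
ε = (∂Q_1/∂P_2)(P_2/Q_1) = -8 × (20.2/66.1) ≈ -2.44.
Since ε < 0, good 1 and good 2 are complements.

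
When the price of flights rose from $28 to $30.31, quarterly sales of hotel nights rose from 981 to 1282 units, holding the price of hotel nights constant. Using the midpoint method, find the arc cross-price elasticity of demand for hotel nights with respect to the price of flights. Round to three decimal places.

ΔQ_A = 1282 − 981 = 301; ΔP_B = 30.31 − 28 = 2.31.
Midpoints: Q̄_A = 1131.5, P̄_B = 29.16.
ε = (ΔQ_A/Q̄_A)/(ΔP_B/P̄_B) = (301/1131.5)/(2.31/29.16) ≈ 3.357.
ε > 0: hotel nights and flights are substitutes.

3.357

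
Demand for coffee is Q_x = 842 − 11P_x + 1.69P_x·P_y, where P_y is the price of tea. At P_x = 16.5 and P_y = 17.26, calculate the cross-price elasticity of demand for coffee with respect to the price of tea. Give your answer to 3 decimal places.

0.422

At P_x = 16.5 and P_y = 17.26: Q_x = 1141.795.
∂Q_x/∂P_y = 1.69P_x = 1.69(16.5) = 27.8850.
ε = (∂Q_x/∂P_y)(P_y/Q_x) = 27.8850 × (17.26/1141.795) ≈ 0.422.
ε > 0: substitutes.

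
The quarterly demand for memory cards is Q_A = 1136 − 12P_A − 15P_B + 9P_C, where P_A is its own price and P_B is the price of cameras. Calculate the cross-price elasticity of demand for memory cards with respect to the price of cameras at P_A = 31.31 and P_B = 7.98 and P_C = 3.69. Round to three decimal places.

-0.178

At P_A = 31.31 and P_B = 7.98 and P_C = 3.69: Q_A = 673.79.
∂Q_A/∂P_B = -15.
ε = (∂Q_A/∂P_B)(P_B/Q_A) = -15 × (7.98/673.79) ≈ -0.178.
Since ε < 0, memory cards and cameras are complements.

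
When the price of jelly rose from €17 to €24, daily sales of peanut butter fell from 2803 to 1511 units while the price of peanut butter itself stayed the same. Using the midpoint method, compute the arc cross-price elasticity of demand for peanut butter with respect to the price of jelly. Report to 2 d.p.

ΔQ_A = 1511 − 2803 = -1292; ΔP_B = 24 − 17 = 7.
Midpoints: Q̄_A = 2157.0, P̄_B = 20.50.
ε = (ΔQ_A/Q̄_A)/(ΔP_B/P̄_B) = (-1292/2157.0)/(7/20.50) ≈ -1.75.

-1.75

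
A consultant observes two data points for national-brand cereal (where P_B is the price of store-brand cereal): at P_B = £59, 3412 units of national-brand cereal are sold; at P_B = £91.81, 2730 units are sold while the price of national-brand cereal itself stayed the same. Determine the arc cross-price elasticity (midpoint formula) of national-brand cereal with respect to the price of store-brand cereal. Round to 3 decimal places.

ΔQ_A = 2730 − 3412 = -682; ΔP_B = 91.81 − 59 = 32.81.
Midpoints: Q̄_A = 3071.0, P̄_B = 75.41.
ε = (ΔQ_A/Q̄_A)/(ΔP_B/P̄_B) = (-682/3071.0)/(32.81/75.41) ≈ -0.510.

-0.510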